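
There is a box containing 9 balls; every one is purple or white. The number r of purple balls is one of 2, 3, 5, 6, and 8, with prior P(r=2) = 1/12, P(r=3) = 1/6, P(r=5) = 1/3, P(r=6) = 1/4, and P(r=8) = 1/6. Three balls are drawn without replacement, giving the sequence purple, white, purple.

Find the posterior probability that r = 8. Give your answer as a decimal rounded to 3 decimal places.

The likelihood of the observed sequence under each hypothesis: P(data | r = 2) = (2/9)(7/8)(1/7) = 0.027778; P(data | r = 3) = (3/9)(6/8)(2/7) = 0.071429; P(data | r = 5) = (5/9)(4/8)(4/7) = 0.15873; P(data | r = 6) = (6/9)(3/8)(5/7) = 0.17857; P(data | r = 8) = (8/9)(1/8)(7/7) = 0.11111.
Multiplying each by its prior: 1/12 · 0.027778 = 0.0023148, 1/6 · 0.071429 = 0.011905, 1/3 · 0.15873 = 0.05291, 1/4 · 0.17857 = 0.044643, 1/6 · 0.11111 = 0.018519; with total 0.13029.
By Bayes' rule, P(r = 8 | data) = (0.018519) / (0.13029) = 0.14213.

0.142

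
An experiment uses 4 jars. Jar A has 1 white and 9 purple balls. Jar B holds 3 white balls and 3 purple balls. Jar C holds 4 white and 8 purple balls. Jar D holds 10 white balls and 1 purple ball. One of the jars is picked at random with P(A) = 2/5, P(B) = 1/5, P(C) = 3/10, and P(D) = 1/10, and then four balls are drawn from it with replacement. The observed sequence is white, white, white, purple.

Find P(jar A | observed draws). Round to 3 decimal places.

0.013

Compute the likelihood of the observed sequence for each case: P(data | jar A) = (1/10)(1/10)(1/10)(9/10) = 0.0009; P(data | jar B) = (3/6)(3/6)(3/6)(3/6) = 0.0625; P(data | jar C) = (4/12)(4/12)(4/12)(8/12) = 0.024691; P(data | jar D) = (10/11)(10/11)(10/11)(1/11) = 0.068301.
Multiplying each by its prior: 2/5 · 0.0009 = 0.00036, 1/5 · 0.0625 = 0.0125, 3/10 · 0.024691 = 0.0074074, 1/10 · 0.068301 = 0.0068301; these sum to 0.027098.
By Bayes' rule, P(jar A | data) = (0.00036) / (0.027098) = 0.013285.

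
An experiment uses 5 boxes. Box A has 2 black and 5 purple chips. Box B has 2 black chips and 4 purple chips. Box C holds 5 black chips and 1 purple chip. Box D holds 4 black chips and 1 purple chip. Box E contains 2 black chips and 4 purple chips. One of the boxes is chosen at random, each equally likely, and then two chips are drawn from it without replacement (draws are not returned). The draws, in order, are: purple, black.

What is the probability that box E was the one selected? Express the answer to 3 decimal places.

0.234

Under each hypothesis, the probability of the observed sequence is: P(data | box A) = (5/7)(2/6) = 0.2381; P(data | box B) = (4/6)(2/5) = 0.26667; P(data | box C) = (1/6)(5/5) = 0.16667; P(data | box D) = (1/5)(4/4) = 0.2; P(data | box E) = (4/6)(2/5) = 0.26667.
Weighting by the prior gives 1/5 · 0.2381 = 0.047619, 1/5 · 0.26667 = 0.053333, 1/5 · 0.16667 = 0.033333, 1/5 · 0.2 = 0.04, 1/5 · 0.26667 = 0.053333; these sum to 0.22762.
Therefore the posterior P(box E | data) = (0.053333) / (0.22762) = 0.23431.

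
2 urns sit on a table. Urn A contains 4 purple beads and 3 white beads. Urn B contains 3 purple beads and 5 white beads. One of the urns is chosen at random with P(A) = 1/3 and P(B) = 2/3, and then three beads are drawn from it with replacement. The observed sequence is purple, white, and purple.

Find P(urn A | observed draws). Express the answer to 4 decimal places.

Compute the likelihood of the observed sequence for each case: P(data | urn A) = (4/7)(3/7)(4/7) = 0.13994; P(data | urn B) = (3/8)(5/8)(3/8) = 0.087891.
Multiplying each by its prior: 1/3 · 0.13994 = 0.046647, 2/3 · 0.087891 = 0.058594; these sum to 0.10524.
So P(urn A | data) = (0.046647) / (0.10524) = 0.44324.

0.4432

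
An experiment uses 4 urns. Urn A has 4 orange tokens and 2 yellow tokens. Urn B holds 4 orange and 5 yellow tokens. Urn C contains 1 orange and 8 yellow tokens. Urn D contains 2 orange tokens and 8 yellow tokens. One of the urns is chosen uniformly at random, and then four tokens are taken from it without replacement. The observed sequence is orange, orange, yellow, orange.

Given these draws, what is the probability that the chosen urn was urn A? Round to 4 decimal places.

0.7706

For each hypothesis, P(data | H) works out to: P(data | urn A) = (4/6)(3/5)(2/4)(2/3) = 0.13333; P(data | urn B) = (4/9)(3/8)(5/7)(2/6) = 0.039683; P(data | urn C) = (1/9)(0/8) = 0; P(data | urn D) = (2/10)(1/9)(8/8)(0/7) = 0.
The prior-weighted likelihoods are 1/4 · 0.13333 = 0.033333, 1/4 · 0.039683 = 0.0099206, 1/4 · 0 = 0, 1/4 · 0 = 0; these sum to 0.043254.
So P(urn A | data) = (0.033333) / (0.043254) = 0.77064.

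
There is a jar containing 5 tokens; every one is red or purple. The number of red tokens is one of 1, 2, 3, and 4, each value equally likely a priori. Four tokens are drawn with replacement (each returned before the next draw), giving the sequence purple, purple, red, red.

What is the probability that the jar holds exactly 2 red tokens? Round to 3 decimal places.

For each hypothesis, P(data | H) works out to: P(data | r = 1) = (4/5)(4/5)(1/5)(1/5) = 16/625; P(data | r = 2) = (3/5)(3/5)(2/5)(2/5) = 36/625; P(data | r = 3) = (2/5)(2/5)(3/5)(3/5) = 36/625; P(data | r = 4) = (1/5)(1/5)(4/5)(4/5) = 16/625.
Weighting by the prior gives 1/4 · 16/625 = 4/625, 1/4 · 36/625 = 9/625, 1/4 · 36/625 = 9/625, 1/4 · 16/625 = 4/625; these sum to 26/625.
Hence P(r = 2 | data) = (9/625) / (26/625) = 9/26.

0.346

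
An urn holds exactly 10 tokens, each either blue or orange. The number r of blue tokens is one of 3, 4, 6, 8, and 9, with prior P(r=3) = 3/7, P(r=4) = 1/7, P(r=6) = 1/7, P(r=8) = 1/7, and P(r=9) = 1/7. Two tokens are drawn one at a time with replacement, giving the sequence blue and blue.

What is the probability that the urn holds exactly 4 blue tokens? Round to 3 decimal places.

0.071

Under each hypothesis, the probability of the observed sequence is: P(data | r = 3) = (3/10)(3/10) = 9/100; P(data | r = 4) = (4/10)(4/10) = 4/25; P(data | r = 6) = (6/10)(6/10) = 9/25; P(data | r = 8) = (8/10)(8/10) = 16/25; P(data | r = 9) = (9/10)(9/10) = 81/100.
The prior-weighted likelihoods are 3/7 · 9/100 = 27/700, 1/7 · 4/25 = 4/175, 1/7 · 9/25 = 9/175, 1/7 · 16/25 = 16/175, 1/7 · 81/100 = 81/700; these sum to 8/25.
Hence P(r = 4 | data) = (4/175) / (8/25) = 1/14.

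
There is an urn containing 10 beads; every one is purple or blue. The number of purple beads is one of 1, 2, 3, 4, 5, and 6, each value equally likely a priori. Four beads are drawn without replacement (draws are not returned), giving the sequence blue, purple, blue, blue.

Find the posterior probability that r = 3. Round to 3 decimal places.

0.231

The likelihood of the observed sequence under each hypothesis: P(data | r = 1) = (9/10)(1/9)(8/8)(7/7) = 1/10; P(data | r = 2) = (8/10)(2/9)(7/8)(6/7) = 2/15; P(data | r = 3) = (7/10)(3/9)(6/8)(5/7) = 1/8; P(data | r = 4) = (6/10)(4/9)(5/8)(4/7) = 2/21; P(data | r = 5) = (5/10)(5/9)(4/8)(3/7) = 5/84; P(data | r = 6) = (4/10)(6/9)(3/8)(2/7) = 1/35.
Multiplying each by its prior: 1/6 · 1/10 = 1/60, 1/6 · 2/15 = 1/45, 1/6 · 1/8 = 1/48, 1/6 · 2/21 = 1/63, 1/6 · 5/84 = 5/504, 1/6 · 1/35 = 1/210; these sum to 13/144.
So P(r = 3 | data) = (1/48) / (13/144) = 3/13.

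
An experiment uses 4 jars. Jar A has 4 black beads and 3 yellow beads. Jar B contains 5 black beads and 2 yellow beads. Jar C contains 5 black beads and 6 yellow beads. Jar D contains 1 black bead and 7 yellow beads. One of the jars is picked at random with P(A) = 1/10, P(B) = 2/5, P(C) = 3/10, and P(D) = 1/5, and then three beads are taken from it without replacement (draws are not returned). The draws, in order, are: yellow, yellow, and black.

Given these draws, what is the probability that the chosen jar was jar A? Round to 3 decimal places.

For each hypothesis, P(data | H) works out to: P(data | jar A) = (3/7)(2/6)(4/5) = 0.11429; P(data | jar B) = (2/7)(1/6)(5/5) = 0.047619; P(data | jar C) = (6/11)(5/10)(5/9) = 0.15152; P(data | jar D) = (7/8)(6/7)(1/6) = 0.125.
The prior-weighted likelihoods are 1/10 · 0.11429 = 0.011429, 2/5 · 0.047619 = 0.019048, 3/10 · 0.15152 = 0.045455, 1/5 · 0.125 = 0.025; with total 0.10093.
Therefore the posterior P(jar A | data) = (0.011429) / (0.10093) = 0.11323.

0.113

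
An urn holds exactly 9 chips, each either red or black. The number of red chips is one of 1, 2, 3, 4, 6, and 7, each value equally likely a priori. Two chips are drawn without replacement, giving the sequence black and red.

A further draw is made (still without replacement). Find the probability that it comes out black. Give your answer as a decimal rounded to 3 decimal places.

0.559

The likelihood of the observed sequence under each hypothesis: P(data | r = 1) = (8/9)(1/8) = 1/9; P(data | r = 2) = (7/9)(2/8) = 7/36; P(data | r = 3) = (6/9)(3/8) = 1/4; P(data | r = 4) = (5/9)(4/8) = 5/18; P(data | r = 6) = (3/9)(6/8) = 1/4; P(data | r = 7) = (2/9)(7/8) = 7/36.
The prior-weighted likelihoods are 1/6 · 1/9 = 1/54, 1/6 · 7/36 = 7/216, 1/6 · 1/4 = 1/24, 1/6 · 5/18 = 5/108, 1/6 · 1/4 = 1/24, 1/6 · 7/36 = 7/216; with total 23/108.
Dividing through by the total gives posterior P(r = 1 | data) = 2/23, P(r = 2 | data) = 7/46, P(r = 3 | data) = 9/46, P(r = 4 | data) = 5/23, P(r = 6 | data) = 9/46, P(r = 7 | data) = 7/46.
Averaging over the posterior, P(black next | data) = (1)(2/23) + (6/7)(7/46) + (5/7)(9/46) + (4/7)(5/23) + (2/7)(9/46) + (1/7)(7/46) = 90/161.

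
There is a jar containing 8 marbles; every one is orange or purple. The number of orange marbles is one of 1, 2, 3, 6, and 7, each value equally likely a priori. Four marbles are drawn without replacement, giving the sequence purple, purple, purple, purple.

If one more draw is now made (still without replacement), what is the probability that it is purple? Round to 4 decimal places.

0.6364

Under each hypothesis, the probability of the observed sequence is: P(data | r = 1) = (7/8)(6/7)(5/6)(4/5) = 1/2; P(data | r = 2) = (6/8)(5/7)(4/6)(3/5) = 3/14; P(data | r = 3) = (5/8)(4/7)(3/6)(2/5) = 1/14; P(data | r = 6) = (2/8)(1/7)(0/6) = 0; P(data | r = 7) = (1/8)(0/7) = 0.
Multiplying each by its prior: 1/5 · 1/2 = 1/10, 1/5 · 3/14 = 3/70, 1/5 · 1/14 = 1/70, 1/5 · 0 = 0, 1/5 · 0 = 0; with total 11/70.
Dividing through by the total gives posterior P(r = 1 | data) = 7/11, P(r = 2 | data) = 3/11, P(r = 3 | data) = 1/11, P(r = 6 | data) = 0, P(r = 7 | data) = 0.
Averaging over the posterior, P(purple next | data) = (3/4)(7/11) + (1/2)(3/11) + (1/4)(1/11) = 7/11.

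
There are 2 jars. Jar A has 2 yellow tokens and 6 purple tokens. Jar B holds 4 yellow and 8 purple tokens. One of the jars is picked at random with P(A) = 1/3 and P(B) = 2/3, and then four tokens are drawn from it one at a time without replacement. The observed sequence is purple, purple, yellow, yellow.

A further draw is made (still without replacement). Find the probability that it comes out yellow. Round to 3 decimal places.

For each hypothesis, P(data | H) works out to: P(data | jar A) = (6/8)(5/7)(2/6)(1/5) = 0.035714; P(data | jar B) = (8/12)(7/11)(4/10)(3/9) = 0.056566.
Multiplying each by its prior: 1/3 · 0.035714 = 0.011905, 2/3 · 0.056566 = 0.03771; summing to 0.049615.
Normalising, the posterior is P(jar A | data) = 0.23994, P(jar B | data) = 0.76006.
Averaging over the posterior, P(yellow next | data) = (0)(0.23994) + (1/4)(0.76006) = 0.19001.

0.190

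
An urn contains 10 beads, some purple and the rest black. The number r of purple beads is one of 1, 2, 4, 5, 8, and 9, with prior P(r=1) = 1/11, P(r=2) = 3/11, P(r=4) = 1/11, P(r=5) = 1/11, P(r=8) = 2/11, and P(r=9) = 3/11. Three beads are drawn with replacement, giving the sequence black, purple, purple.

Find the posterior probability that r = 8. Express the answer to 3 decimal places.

Under each hypothesis, the probability of the observed sequence is: P(data | r = 1) = (9/10)(1/10)(1/10) = 0.009; P(data | r = 2) = (8/10)(2/10)(2/10) = 0.032; P(data | r = 4) = (6/10)(4/10)(4/10) = 0.096; P(data | r = 5) = (5/10)(5/10)(5/10) = 0.125; P(data | r = 8) = (2/10)(8/10)(8/10) = 0.128; P(data | r = 9) = (1/10)(9/10)(9/10) = 0.081.
The prior-weighted likelihoods are 1/11 · 0.009 = 0.00081818, 3/11 · 0.032 = 0.0087273, 1/11 · 0.096 = 0.0087273, 1/11 · 0.125 = 0.011364, 2/11 · 0.128 = 0.023273, 3/11 · 0.081 = 0.022091; summing to 0.075.
Therefore the posterior P(r = 8 | data) = (0.023273) / (0.075) = 0.3103.

0.310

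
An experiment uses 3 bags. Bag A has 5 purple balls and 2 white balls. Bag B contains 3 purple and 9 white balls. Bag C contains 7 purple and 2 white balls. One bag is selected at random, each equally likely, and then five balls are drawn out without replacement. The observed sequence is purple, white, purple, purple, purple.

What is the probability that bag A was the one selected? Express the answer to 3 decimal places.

0.462

The likelihood of the observed sequence under each hypothesis: P(data | bag A) = (5/7)(2/6)(4/5)(3/4)(2/3) = 2/21; P(data | bag B) = (3/12)(9/11)(2/10)(1/9)(0/8) = 0; P(data | bag C) = (7/9)(2/8)(6/7)(5/6)(4/5) = 1/9.
Weighting by the prior gives 1/3 · 2/21 = 2/63, 1/3 · 0 = 0, 1/3 · 1/9 = 1/27; summing to 13/189.
So P(bag A | data) = (2/63) / (13/189) = 6/13.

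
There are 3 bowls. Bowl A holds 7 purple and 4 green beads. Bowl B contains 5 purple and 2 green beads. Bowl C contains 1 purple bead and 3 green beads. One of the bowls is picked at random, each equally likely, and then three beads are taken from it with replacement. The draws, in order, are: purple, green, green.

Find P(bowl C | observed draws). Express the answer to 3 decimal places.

Compute the likelihood of the observed sequence for each case: P(data | bowl A) = (7/11)(4/11)(4/11) = 0.084147; P(data | bowl B) = (5/7)(2/7)(2/7) = 0.058309; P(data | bowl C) = (1/4)(3/4)(3/4) = 0.14062.
The prior-weighted likelihoods are 1/3 · 0.084147 = 0.028049, 1/3 · 0.058309 = 0.019436, 1/3 · 0.14062 = 0.046875; with total 0.09436.
Hence P(bowl C | data) = (0.046875) / (0.09436) = 0.49677.

0.497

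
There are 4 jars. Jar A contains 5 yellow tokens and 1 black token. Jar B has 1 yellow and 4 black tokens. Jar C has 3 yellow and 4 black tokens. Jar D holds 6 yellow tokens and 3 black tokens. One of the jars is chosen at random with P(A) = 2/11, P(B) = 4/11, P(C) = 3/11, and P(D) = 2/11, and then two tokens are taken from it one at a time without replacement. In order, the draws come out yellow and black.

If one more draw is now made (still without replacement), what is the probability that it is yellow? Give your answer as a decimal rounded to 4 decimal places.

0.4149

For each hypothesis, P(data | H) works out to: P(data | jar A) = (5/6)(1/5) = 0.16667; P(data | jar B) = (1/5)(4/4) = 0.2; P(data | jar C) = (3/7)(4/6) = 0.28571; P(data | jar D) = (6/9)(3/8) = 0.25.
The prior-weighted likelihoods are 2/11 · 0.16667 = 0.030303, 4/11 · 0.2 = 0.072727, 3/11 · 0.28571 = 0.077922, 2/11 · 0.25 = 0.045455; these sum to 0.22641.
Dividing through by the total gives posterior P(jar A | data) = 0.13384, P(jar B | data) = 0.32122, P(jar C | data) = 0.34417, P(jar D | data) = 0.20076.
Averaging over the posterior, P(yellow next | data) = (1)(0.13384) + (0)(0.32122) + (2/5)(0.34417) + (5/7)(0.20076) = 0.41491.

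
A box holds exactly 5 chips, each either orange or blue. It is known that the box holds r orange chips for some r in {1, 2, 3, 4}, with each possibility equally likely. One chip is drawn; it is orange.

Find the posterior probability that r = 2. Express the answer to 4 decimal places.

0.2000

For each hypothesis, P(data | H) works out to: P(data | r = 1) = (1/5) = 1/5; P(data | r = 2) = (2/5) = 2/5; P(data | r = 3) = (3/5) = 3/5; P(data | r = 4) = (4/5) = 4/5.
Multiplying each by its prior: 1/4 · 1/5 = 1/20, 1/4 · 2/5 = 1/10, 1/4 · 3/5 = 3/20, 1/4 · 4/5 = 1/5; summing to 1/2.
By Bayes' rule, P(r = 2 | data) = (1/10) / (1/2) = 1/5.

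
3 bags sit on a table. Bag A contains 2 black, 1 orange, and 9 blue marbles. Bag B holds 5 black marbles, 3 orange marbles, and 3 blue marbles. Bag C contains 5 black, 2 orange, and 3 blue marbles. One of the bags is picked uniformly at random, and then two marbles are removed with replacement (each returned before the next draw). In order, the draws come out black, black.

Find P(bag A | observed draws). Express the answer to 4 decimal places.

The likelihood of the observed sequence under each hypothesis: P(data | bag A) = (2/12)(2/12) = 0.027778; P(data | bag B) = (5/11)(5/11) = 0.20661; P(data | bag C) = (5/10)(5/10) = 0.25.
Multiplying each by its prior: 1/3 · 0.027778 = 0.0092593, 1/3 · 0.20661 = 0.068871, 1/3 · 0.25 = 0.083333; summing to 0.16146.
Hence P(bag A | data) = (0.0092593) / (0.16146) = 0.057346.

0.0573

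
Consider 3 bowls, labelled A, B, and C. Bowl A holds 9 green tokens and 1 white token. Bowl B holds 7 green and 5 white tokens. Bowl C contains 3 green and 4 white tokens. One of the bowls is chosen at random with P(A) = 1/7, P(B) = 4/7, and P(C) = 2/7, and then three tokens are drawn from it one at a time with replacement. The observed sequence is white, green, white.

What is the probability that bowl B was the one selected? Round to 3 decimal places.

0.584

The likelihood of the observed sequence under each hypothesis: P(data | bowl A) = (1/10)(9/10)(1/10) = 0.009; P(data | bowl B) = (5/12)(7/12)(5/12) = 0.10127; P(data | bowl C) = (4/7)(3/7)(4/7) = 0.13994.
Multiplying each by its prior: 1/7 · 0.009 = 0.0012857, 4/7 · 0.10127 = 0.05787, 2/7 · 0.13994 = 0.039983; summing to 0.099139.
Hence P(bowl B | data) = (0.05787) / (0.099139) = 0.58373.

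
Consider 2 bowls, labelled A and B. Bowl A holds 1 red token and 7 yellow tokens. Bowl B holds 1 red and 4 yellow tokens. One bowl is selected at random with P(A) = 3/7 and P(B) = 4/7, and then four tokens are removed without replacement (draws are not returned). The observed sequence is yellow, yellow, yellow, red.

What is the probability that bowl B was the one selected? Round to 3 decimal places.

0.681

For each hypothesis, P(data | H) works out to: P(data | bowl A) = (7/8)(6/7)(5/6)(1/5) = 1/8; P(data | bowl B) = (4/5)(3/4)(2/3)(1/2) = 1/5.
The prior-weighted likelihoods are 3/7 · 1/8 = 3/56, 4/7 · 1/5 = 4/35; with total 47/280.
So P(bowl B | data) = (4/35) / (47/280) = 32/47.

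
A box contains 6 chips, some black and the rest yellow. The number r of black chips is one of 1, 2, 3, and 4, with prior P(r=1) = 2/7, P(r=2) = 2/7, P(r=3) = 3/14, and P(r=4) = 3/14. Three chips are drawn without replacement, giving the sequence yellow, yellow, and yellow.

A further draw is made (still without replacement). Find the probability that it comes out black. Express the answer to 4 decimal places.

0.4576

Compute the likelihood of the observed sequence for each case: P(data | r = 1) = (5/6)(4/5)(3/4) = 1/2; P(data | r = 2) = (4/6)(3/5)(2/4) = 1/5; P(data | r = 3) = (3/6)(2/5)(1/4) = 1/20; P(data | r = 4) = (2/6)(1/5)(0/4) = 0.
Weighting by the prior gives 2/7 · 1/2 = 1/7, 2/7 · 1/5 = 2/35, 3/14 · 1/20 = 3/280, 3/14 · 0 = 0; with total 59/280.
The posterior is then P(r = 1 | data) = 40/59, P(r = 2 | data) = 16/59, P(r = 3 | data) = 3/59, P(r = 4 | data) = 0.
Averaging over the posterior, P(black next | data) = (1/3)(40/59) + (2/3)(16/59) + (1)(3/59) = 27/59.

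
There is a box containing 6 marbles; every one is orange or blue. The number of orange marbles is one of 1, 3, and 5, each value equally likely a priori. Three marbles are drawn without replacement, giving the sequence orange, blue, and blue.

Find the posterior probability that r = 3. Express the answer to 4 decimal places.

For each hypothesis, P(data | H) works out to: P(data | r = 1) = (1/6)(5/5)(4/4) = 1/6; P(data | r = 3) = (3/6)(3/5)(2/4) = 3/20; P(data | r = 5) = (5/6)(1/5)(0/4) = 0.
Multiplying each by its prior: 1/3 · 1/6 = 1/18, 1/3 · 3/20 = 1/20, 1/3 · 0 = 0; summing to 19/180.
Therefore the posterior P(r = 3 | data) = (1/20) / (19/180) = 9/19.

0.4737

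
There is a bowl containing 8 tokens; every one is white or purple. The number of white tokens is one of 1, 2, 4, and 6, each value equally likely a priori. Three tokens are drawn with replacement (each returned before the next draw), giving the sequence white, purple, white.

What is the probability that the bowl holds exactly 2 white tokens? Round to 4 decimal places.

0.1437

Under each hypothesis, the probability of the observed sequence is: P(data | r = 1) = (1/8)(7/8)(1/8) = 0.013672; P(data | r = 2) = (2/8)(6/8)(2/8) = 0.046875; P(data | r = 4) = (4/8)(4/8)(4/8) = 0.125; P(data | r = 6) = (6/8)(2/8)(6/8) = 0.14062.
Weighting by the prior gives 1/4 · 0.013672 = 0.003418, 1/4 · 0.046875 = 0.011719, 1/4 · 0.125 = 0.03125, 1/4 · 0.14062 = 0.035156; summing to 0.081543.
Therefore the posterior P(r = 2 | data) = (0.011719) / (0.081543) = 0.14371.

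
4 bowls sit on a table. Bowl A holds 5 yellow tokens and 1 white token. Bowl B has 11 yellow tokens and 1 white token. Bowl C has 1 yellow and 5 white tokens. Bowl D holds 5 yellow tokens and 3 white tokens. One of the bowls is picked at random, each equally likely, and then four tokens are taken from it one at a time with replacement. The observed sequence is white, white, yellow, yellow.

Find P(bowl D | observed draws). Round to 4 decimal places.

0.5529

The likelihood of the observed sequence under each hypothesis: P(data | bowl A) = (1/6)(1/6)(5/6)(5/6) = 0.01929; P(data | bowl B) = (1/12)(1/12)(11/12)(11/12) = 0.0058353; P(data | bowl C) = (5/6)(5/6)(1/6)(1/6) = 0.01929; P(data | bowl D) = (3/8)(3/8)(5/8)(5/8) = 0.054932.
The prior-weighted likelihoods are 1/4 · 0.01929 = 0.0048225, 1/4 · 0.0058353 = 0.0014588, 1/4 · 0.01929 = 0.0048225, 1/4 · 0.054932 = 0.013733; these sum to 0.024837.
Therefore the posterior P(bowl D | data) = (0.013733) / (0.024837) = 0.55293.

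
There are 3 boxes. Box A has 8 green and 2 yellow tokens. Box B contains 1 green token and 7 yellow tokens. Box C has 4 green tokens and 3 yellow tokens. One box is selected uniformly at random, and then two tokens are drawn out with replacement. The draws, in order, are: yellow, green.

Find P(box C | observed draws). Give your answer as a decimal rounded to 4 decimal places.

0.4762

For each hypothesis, P(data | H) works out to: P(data | box A) = (2/10)(8/10) = 0.16; P(data | box B) = (7/8)(1/8) = 0.10938; P(data | box C) = (3/7)(4/7) = 0.2449.
Weighting by the prior gives 1/3 · 0.16 = 0.053333, 1/3 · 0.10938 = 0.036458, 1/3 · 0.2449 = 0.081633; summing to 0.17142.
So P(box C | data) = (0.081633) / (0.17142) = 0.4762.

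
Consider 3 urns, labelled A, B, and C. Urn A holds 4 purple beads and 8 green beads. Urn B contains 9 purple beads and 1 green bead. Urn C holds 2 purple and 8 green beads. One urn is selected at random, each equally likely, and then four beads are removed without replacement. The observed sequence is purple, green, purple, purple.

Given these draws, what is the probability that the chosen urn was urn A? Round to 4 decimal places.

0.1391

For each hypothesis, P(data | H) works out to: P(data | urn A) = (4/12)(8/11)(3/10)(2/9) = 0.016162; P(data | urn B) = (9/10)(1/9)(8/8)(7/7) = 0.1; P(data | urn C) = (2/10)(8/9)(1/8)(0/7) = 0.
Multiplying each by its prior: 1/3 · 0.016162 = 0.0053872, 1/3 · 0.1 = 0.033333, 1/3 · 0 = 0; with total 0.038721.
By Bayes' rule, P(urn A | data) = (0.0053872) / (0.038721) = 0.13913.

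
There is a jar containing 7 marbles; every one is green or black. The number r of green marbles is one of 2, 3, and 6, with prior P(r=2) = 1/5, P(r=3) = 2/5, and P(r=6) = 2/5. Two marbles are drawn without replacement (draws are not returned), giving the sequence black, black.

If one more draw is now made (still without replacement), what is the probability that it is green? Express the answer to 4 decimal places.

0.5091

For each hypothesis, P(data | H) works out to: P(data | r = 2) = (5/7)(4/6) = 10/21; P(data | r = 3) = (4/7)(3/6) = 2/7; P(data | r = 6) = (1/7)(0/6) = 0.
Weighting by the prior gives 1/5 · 10/21 = 2/21, 2/5 · 2/7 = 4/35, 2/5 · 0 = 0; with total 22/105.
Normalising, the posterior is P(r = 2 | data) = 5/11, P(r = 3 | data) = 6/11, P(r = 6 | data) = 0.
The predictive probability is P(green next | data) = (2/5)(5/11) + (3/5)(6/11) = 28/55.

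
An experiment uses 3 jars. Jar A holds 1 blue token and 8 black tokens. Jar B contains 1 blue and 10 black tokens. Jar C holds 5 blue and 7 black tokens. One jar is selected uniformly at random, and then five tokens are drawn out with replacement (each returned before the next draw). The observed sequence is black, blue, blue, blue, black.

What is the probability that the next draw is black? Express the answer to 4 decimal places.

The likelihood of the observed sequence under each hypothesis: P(data | jar A) = (8/9)(1/9)(1/9)(1/9)(8/9) = 0.0010838; P(data | jar B) = (10/11)(1/11)(1/11)(1/11)(10/11) = 0.00062092; P(data | jar C) = (7/12)(5/12)(5/12)(5/12)(7/12) = 0.024615.
Weighting by the prior gives 1/3 · 0.0010838 = 0.00036128, 1/3 · 0.00062092 = 0.00020697, 1/3 · 0.024615 = 0.008205; these sum to 0.0087733.
Normalising, the posterior is P(jar A | data) = 0.04118, P(jar B | data) = 0.023591, P(jar C | data) = 0.93523.
The predictive probability is P(black next | data) = (8/9)(0.04118) + (10/11)(0.023591) + (7/12)(0.93523) = 0.6036.

0.6036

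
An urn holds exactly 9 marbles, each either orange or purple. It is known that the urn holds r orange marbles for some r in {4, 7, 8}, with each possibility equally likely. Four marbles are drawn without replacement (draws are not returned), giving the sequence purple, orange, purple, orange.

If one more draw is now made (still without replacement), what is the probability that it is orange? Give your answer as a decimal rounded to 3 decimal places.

0.556

Compute the likelihood of the observed sequence for each case: P(data | r = 4) = (5/9)(4/8)(4/7)(3/6) = 5/63; P(data | r = 7) = (2/9)(7/8)(1/7)(6/6) = 1/36; P(data | r = 8) = (1/9)(8/8)(0/7) = 0.
Weighting by the prior gives 1/3 · 5/63 = 5/189, 1/3 · 1/36 = 1/108, 1/3 · 0 = 0; these sum to 1/28.
Normalising, the posterior is P(r = 4 | data) = 20/27, P(r = 7 | data) = 7/27, P(r = 8 | data) = 0.
So P(orange next | data) = Σ P(orange next | H) P(H | data) = (2/5)(20/27) + (1)(7/27) = 5/9.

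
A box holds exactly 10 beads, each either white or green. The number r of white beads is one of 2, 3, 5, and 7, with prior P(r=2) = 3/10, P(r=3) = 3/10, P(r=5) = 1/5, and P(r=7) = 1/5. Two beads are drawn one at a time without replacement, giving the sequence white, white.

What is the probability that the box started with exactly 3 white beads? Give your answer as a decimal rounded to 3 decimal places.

Under each hypothesis, the probability of the observed sequence is: P(data | r = 2) = (2/10)(1/9) = 1/45; P(data | r = 3) = (3/10)(2/9) = 1/15; P(data | r = 5) = (5/10)(4/9) = 2/9; P(data | r = 7) = (7/10)(6/9) = 7/15.
The prior-weighted likelihoods are 3/10 · 1/45 = 1/150, 3/10 · 1/15 = 1/50, 1/5 · 2/9 = 2/45, 1/5 · 7/15 = 7/75; with total 37/225.
By Bayes' rule, P(r = 3 | data) = (1/50) / (37/225) = 9/74.

0.122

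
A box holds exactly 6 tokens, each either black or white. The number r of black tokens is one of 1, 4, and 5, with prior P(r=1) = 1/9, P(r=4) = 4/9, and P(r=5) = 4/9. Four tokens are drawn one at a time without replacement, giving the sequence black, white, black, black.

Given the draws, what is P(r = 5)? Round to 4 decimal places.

For each hypothesis, P(data | H) works out to: P(data | r = 1) = (1/6)(5/5)(0/4) = 0; P(data | r = 4) = (4/6)(2/5)(3/4)(2/3) = 2/15; P(data | r = 5) = (5/6)(1/5)(4/4)(3/3) = 1/6.
The prior-weighted likelihoods are 1/9 · 0 = 0, 4/9 · 2/15 = 8/135, 4/9 · 1/6 = 2/27; these sum to 2/15.
By Bayes' rule, P(r = 5 | data) = (2/27) / (2/15) = 5/9.

0.5556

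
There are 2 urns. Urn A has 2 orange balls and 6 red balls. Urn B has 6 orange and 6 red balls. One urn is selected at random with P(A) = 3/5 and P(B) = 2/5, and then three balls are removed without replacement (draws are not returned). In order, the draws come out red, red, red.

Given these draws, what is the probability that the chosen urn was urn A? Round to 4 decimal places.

The likelihood of the observed sequence under each hypothesis: P(data | urn A) = (6/8)(5/7)(4/6) = 5/14; P(data | urn B) = (6/12)(5/11)(4/10) = 1/11.
The prior-weighted likelihoods are 3/5 · 5/14 = 3/14, 2/5 · 1/11 = 2/55; summing to 193/770.
By Bayes' rule, P(urn A | data) = (3/14) / (193/770) = 165/193.

0.8549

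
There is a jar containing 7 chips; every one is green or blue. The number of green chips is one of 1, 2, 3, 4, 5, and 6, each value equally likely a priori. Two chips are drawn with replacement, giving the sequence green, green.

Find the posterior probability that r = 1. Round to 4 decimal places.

0.0110

Compute the likelihood of the observed sequence for each case: P(data | r = 1) = (1/7)(1/7) = 1/49; P(data | r = 2) = (2/7)(2/7) = 4/49; P(data | r = 3) = (3/7)(3/7) = 9/49; P(data | r = 4) = (4/7)(4/7) = 16/49; P(data | r = 5) = (5/7)(5/7) = 25/49; P(data | r = 6) = (6/7)(6/7) = 36/49.
The prior-weighted likelihoods are 1/6 · 1/49 = 1/294, 1/6 · 4/49 = 2/147, 1/6 · 9/49 = 3/98, 1/6 · 16/49 = 8/147, 1/6 · 25/49 = 25/294, 1/6 · 36/49 = 6/49; summing to 13/42.
So P(r = 1 | data) = (1/294) / (13/42) = 1/91.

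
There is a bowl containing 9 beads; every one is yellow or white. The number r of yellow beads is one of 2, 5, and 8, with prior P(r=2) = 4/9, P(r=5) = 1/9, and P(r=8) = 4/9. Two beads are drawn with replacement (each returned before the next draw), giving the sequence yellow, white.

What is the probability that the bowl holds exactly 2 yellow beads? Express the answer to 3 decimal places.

Under each hypothesis, the probability of the observed sequence is: P(data | r = 2) = (2/9)(7/9) = 14/81; P(data | r = 5) = (5/9)(4/9) = 20/81; P(data | r = 8) = (8/9)(1/9) = 8/81.
Weighting by the prior gives 4/9 · 14/81 = 56/729, 1/9 · 20/81 = 20/729, 4/9 · 8/81 = 32/729; summing to 4/27.
Hence P(r = 2 | data) = (56/729) / (4/27) = 14/27.

0.519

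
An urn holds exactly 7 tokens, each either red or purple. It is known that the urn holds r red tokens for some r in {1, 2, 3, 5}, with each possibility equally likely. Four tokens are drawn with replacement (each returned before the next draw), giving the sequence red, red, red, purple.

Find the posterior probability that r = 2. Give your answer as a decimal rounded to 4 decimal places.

0.0990

The likelihood of the observed sequence under each hypothesis: P(data | r = 1) = (1/7)(1/7)(1/7)(6/7) = 0.002499; P(data | r = 2) = (2/7)(2/7)(2/7)(5/7) = 0.01666; P(data | r = 3) = (3/7)(3/7)(3/7)(4/7) = 0.044981; P(data | r = 5) = (5/7)(5/7)(5/7)(2/7) = 0.10412.
Weighting by the prior gives 1/4 · 0.002499 = 0.00062474, 1/4 · 0.01666 = 0.0041649, 1/4 · 0.044981 = 0.011245, 1/4 · 0.10412 = 0.026031; summing to 0.042066.
So P(r = 2 | data) = (0.0041649) / (0.042066) = 0.09901.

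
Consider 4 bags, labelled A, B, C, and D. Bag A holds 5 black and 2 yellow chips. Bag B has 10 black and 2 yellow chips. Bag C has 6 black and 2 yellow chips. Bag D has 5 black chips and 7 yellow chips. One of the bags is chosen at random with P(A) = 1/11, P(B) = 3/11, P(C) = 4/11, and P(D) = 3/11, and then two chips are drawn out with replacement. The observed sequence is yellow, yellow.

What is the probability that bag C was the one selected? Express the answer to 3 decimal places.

Under each hypothesis, the probability of the observed sequence is: P(data | bag A) = (2/7)(2/7) = 0.081633; P(data | bag B) = (2/12)(2/12) = 0.027778; P(data | bag C) = (2/8)(2/8) = 0.0625; P(data | bag D) = (7/12)(7/12) = 0.34028.
Weighting by the prior gives 1/11 · 0.081633 = 0.0074212, 3/11 · 0.027778 = 0.0075758, 4/11 · 0.0625 = 0.022727, 3/11 · 0.34028 = 0.092803; summing to 0.13053.
By Bayes' rule, P(bag C | data) = (0.022727) / (0.13053) = 0.17412.

0.174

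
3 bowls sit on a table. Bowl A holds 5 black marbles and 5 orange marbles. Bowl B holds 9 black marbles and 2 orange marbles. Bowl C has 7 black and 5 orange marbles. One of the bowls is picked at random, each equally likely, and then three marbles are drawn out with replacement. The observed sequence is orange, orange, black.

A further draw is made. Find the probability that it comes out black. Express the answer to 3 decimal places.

0.567

Under each hypothesis, the probability of the observed sequence is: P(data | bowl A) = (5/10)(5/10)(5/10) = 0.125; P(data | bowl B) = (2/11)(2/11)(9/11) = 0.027047; P(data | bowl C) = (5/12)(5/12)(7/12) = 0.10127.
Multiplying each by its prior: 1/3 · 0.125 = 0.041667, 1/3 · 0.027047 = 0.0090158, 1/3 · 0.10127 = 0.033758; these sum to 0.08444.
Dividing through by the total gives posterior P(bowl A | data) = 0.49345, P(bowl B | data) = 0.10677, P(bowl C | data) = 0.39978.
The predictive probability is P(black next | data) = (1/2)(0.49345) + (9/11)(0.10677) + (7/12)(0.39978) = 0.56729.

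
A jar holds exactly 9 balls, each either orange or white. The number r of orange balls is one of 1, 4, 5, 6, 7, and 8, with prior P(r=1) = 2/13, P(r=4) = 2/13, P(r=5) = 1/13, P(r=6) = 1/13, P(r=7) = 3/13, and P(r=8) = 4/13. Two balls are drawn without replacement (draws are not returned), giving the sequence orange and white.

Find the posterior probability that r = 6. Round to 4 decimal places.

0.1071

Compute the likelihood of the observed sequence for each case: P(data | r = 1) = (1/9)(8/8) = 1/9; P(data | r = 4) = (4/9)(5/8) = 5/18; P(data | r = 5) = (5/9)(4/8) = 5/18; P(data | r = 6) = (6/9)(3/8) = 1/4; P(data | r = 7) = (7/9)(2/8) = 7/36; P(data | r = 8) = (8/9)(1/8) = 1/9.
Weighting by the prior gives 2/13 · 1/9 = 2/117, 2/13 · 5/18 = 5/117, 1/13 · 5/18 = 5/234, 1/13 · 1/4 = 1/52, 3/13 · 7/36 = 7/156, 4/13 · 1/9 = 4/117; summing to 7/39.
Therefore the posterior P(r = 6 | data) = (1/52) / (7/39) = 3/28.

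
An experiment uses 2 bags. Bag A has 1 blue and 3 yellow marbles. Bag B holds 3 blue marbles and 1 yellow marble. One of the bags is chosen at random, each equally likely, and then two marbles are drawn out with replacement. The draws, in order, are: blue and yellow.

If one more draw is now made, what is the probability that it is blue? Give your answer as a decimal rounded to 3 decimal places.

0.500

For each hypothesis, P(data | H) works out to: P(data | bag A) = (1/4)(3/4) = 3/16; P(data | bag B) = (3/4)(1/4) = 3/16.
Weighting by the prior gives 1/2 · 3/16 = 3/32, 1/2 · 3/16 = 3/32; with total 3/16.
The posterior is then P(bag A | data) = 1/2, P(bag B | data) = 1/2.
The predictive probability is P(blue next | data) = (1/4)(1/2) + (3/4)(1/2) = 1/2.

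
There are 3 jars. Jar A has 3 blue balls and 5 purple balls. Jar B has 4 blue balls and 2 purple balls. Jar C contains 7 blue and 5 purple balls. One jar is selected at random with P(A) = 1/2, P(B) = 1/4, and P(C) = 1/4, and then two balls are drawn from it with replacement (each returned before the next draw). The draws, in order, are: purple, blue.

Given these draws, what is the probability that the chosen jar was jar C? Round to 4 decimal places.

Compute the likelihood of the observed sequence for each case: P(data | jar A) = (5/8)(3/8) = 0.23438; P(data | jar B) = (2/6)(4/6) = 0.22222; P(data | jar C) = (5/12)(7/12) = 0.24306.
Multiplying each by its prior: 1/2 · 0.23438 = 0.11719, 1/4 · 0.22222 = 0.055556, 1/4 · 0.24306 = 0.060764; with total 0.23351.
Hence P(jar C | data) = (0.060764) / (0.23351) = 0.26022.

0.2602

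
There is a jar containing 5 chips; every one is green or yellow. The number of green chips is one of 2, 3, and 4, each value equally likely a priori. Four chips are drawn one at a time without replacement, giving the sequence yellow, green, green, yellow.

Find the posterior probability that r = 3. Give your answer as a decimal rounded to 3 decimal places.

0.500

Compute the likelihood of the observed sequence for each case: P(data | r = 2) = (3/5)(2/4)(1/3)(2/2) = 1/10; P(data | r = 3) = (2/5)(3/4)(2/3)(1/2) = 1/10; P(data | r = 4) = (1/5)(4/4)(3/3)(0/2) = 0.
Multiplying each by its prior: 1/3 · 1/10 = 1/30, 1/3 · 1/10 = 1/30, 1/3 · 0 = 0; these sum to 1/15.
By Bayes' rule, P(r = 3 | data) = (1/30) / (1/15) = 1/2.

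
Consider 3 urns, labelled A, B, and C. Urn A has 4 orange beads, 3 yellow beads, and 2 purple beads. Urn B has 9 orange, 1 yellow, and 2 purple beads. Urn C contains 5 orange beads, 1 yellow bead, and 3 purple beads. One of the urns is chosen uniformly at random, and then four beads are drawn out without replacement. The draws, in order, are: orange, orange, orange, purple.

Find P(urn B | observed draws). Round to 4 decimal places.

0.5295

The likelihood of the observed sequence under each hypothesis: P(data | urn A) = (4/9)(3/8)(2/7)(2/6) = 0.015873; P(data | urn B) = (9/12)(8/11)(7/10)(2/9) = 0.084848; P(data | urn C) = (5/9)(4/8)(3/7)(3/6) = 0.059524.
The prior-weighted likelihoods are 1/3 · 0.015873 = 0.005291, 1/3 · 0.084848 = 0.028283, 1/3 · 0.059524 = 0.019841; summing to 0.053415.
Therefore the posterior P(urn B | data) = (0.028283) / (0.053415) = 0.52949.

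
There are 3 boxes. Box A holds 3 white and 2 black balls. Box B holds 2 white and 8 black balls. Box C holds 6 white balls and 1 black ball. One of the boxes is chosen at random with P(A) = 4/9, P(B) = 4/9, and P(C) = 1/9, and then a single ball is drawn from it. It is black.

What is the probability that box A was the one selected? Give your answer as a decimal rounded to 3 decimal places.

0.324

For each hypothesis, P(data | H) works out to: P(data | box A) = (2/5) = 2/5; P(data | box B) = (8/10) = 4/5; P(data | box C) = (1/7) = 1/7.
Multiplying each by its prior: 4/9 · 2/5 = 8/45, 4/9 · 4/5 = 16/45, 1/9 · 1/7 = 1/63; with total 173/315.
So P(box A | data) = (8/45) / (173/315) = 56/173.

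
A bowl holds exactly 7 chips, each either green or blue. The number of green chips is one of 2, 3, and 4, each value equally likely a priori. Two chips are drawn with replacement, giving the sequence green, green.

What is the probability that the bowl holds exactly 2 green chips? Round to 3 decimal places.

Under each hypothesis, the probability of the observed sequence is: P(data | r = 2) = (2/7)(2/7) = 4/49; P(data | r = 3) = (3/7)(3/7) = 9/49; P(data | r = 4) = (4/7)(4/7) = 16/49.
The prior-weighted likelihoods are 1/3 · 4/49 = 4/147, 1/3 · 9/49 = 3/49, 1/3 · 16/49 = 16/147; summing to 29/147.
By Bayes' rule, P(r = 2 | data) = (4/147) / (29/147) = 4/29.

0.138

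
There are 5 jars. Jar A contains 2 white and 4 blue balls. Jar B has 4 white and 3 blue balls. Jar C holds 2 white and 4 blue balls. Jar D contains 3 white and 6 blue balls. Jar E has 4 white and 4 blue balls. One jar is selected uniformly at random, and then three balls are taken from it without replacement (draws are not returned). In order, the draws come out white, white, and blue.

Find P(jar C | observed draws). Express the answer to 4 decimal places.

0.1284

The likelihood of the observed sequence under each hypothesis: P(data | jar A) = (2/6)(1/5)(4/4) = 0.066667; P(data | jar B) = (4/7)(3/6)(3/5) = 0.17143; P(data | jar C) = (2/6)(1/5)(4/4) = 0.066667; P(data | jar D) = (3/9)(2/8)(6/7) = 0.071429; P(data | jar E) = (4/8)(3/7)(4/6) = 0.14286.
The prior-weighted likelihoods are 1/5 · 0.066667 = 0.013333, 1/5 · 0.17143 = 0.034286, 1/5 · 0.066667 = 0.013333, 1/5 · 0.071429 = 0.014286, 1/5 · 0.14286 = 0.028571; these sum to 0.10381.
Therefore the posterior P(jar C | data) = (0.013333) / (0.10381) = 0.12844.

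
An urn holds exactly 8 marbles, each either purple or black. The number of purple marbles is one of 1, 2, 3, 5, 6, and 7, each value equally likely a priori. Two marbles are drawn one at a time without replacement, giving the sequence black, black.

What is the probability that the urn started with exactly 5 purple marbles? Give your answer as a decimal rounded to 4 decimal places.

The likelihood of the observed sequence under each hypothesis: P(data | r = 1) = (7/8)(6/7) = 3/4; P(data | r = 2) = (6/8)(5/7) = 15/28; P(data | r = 3) = (5/8)(4/7) = 5/14; P(data | r = 5) = (3/8)(2/7) = 3/28; P(data | r = 6) = (2/8)(1/7) = 1/28; P(data | r = 7) = (1/8)(0/7) = 0.
Weighting by the prior gives 1/6 · 3/4 = 1/8, 1/6 · 15/28 = 5/56, 1/6 · 5/14 = 5/84, 1/6 · 3/28 = 1/56, 1/6 · 1/28 = 1/168, 1/6 · 0 = 0; summing to 25/84.
Hence P(r = 5 | data) = (1/56) / (25/84) = 3/50.

0.0600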